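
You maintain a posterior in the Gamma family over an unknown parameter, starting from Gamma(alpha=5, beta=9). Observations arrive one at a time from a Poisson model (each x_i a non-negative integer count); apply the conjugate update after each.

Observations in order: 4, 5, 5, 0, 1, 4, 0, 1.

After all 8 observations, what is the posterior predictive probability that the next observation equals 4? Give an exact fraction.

13128177363092615412087521729654675/280970121036440372566627869001777152

obs 1: x=4 → posterior Gamma(9, 10)
obs 2: x=5 → posterior Gamma(14, 11)
obs 3: x=5 → posterior Gamma(19, 12)
obs 4: x=0 → posterior Gamma(19, 13)
obs 5: x=1 → posterior Gamma(20, 14)
obs 6: x=4 → posterior Gamma(24, 15)
obs 7: x=0 → posterior Gamma(24, 16)
obs 8: x=1 → posterior Gamma(25, 17)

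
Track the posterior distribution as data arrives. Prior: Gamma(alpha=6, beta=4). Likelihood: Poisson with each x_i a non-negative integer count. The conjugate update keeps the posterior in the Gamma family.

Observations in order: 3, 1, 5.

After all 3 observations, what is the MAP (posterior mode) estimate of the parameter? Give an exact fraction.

2

obs 1: x=3 → posterior Gamma(9, 5)
obs 2: x=1 → posterior Gamma(10, 6)
obs 3: x=5 → posterior Gamma(15, 7)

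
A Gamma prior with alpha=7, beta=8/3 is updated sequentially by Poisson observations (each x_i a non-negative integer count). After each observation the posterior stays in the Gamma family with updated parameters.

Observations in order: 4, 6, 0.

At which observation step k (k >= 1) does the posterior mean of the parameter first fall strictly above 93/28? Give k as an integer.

k = 2

obs 1: x=4 → posterior Gamma(11, 11/3)
obs 2: x=6 → posterior Gamma(17, 14/3)
obs 3: x=0 → posterior Gamma(17, 17/3)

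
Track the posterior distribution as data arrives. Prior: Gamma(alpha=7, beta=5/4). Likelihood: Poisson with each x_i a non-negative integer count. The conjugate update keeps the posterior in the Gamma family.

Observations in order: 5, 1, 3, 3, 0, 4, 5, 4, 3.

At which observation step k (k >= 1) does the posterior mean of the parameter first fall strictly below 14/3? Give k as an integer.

k = 2

obs 1: x=5 → posterior Gamma(12, 9/4)
obs 2: x=1 → posterior Gamma(13, 13/4)
obs 3: x=3 → posterior Gamma(16, 17/4)
obs 4: x=3 → posterior Gamma(19, 21/4)
obs 5: x=0 → posterior Gamma(19, 25/4)
obs 6: x=4 → posterior Gamma(23, 29/4)
obs 7: x=5 → posterior Gamma(28, 33/4)
obs 8: x=4 → posterior Gamma(32, 37/4)
obs 9: x=3 → posterior Gamma(35, 41/4)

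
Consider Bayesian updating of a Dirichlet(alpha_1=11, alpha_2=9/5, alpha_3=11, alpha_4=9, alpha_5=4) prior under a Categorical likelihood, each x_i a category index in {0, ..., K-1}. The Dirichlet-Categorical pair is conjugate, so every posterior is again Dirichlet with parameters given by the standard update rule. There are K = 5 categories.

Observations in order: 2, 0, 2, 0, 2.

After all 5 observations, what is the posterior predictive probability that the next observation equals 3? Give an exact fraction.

45/209

obs 1: x=2 → posterior Dirichlet(11, 9/5, 12, 9, 4)
obs 2: x=0 → posterior Dirichlet(12, 9/5, 12, 9, 4)
obs 3: x=2 → posterior Dirichlet(12, 9/5, 13, 9, 4)
obs 4: x=0 → posterior Dirichlet(13, 9/5, 13, 9, 4)
obs 5: x=2 → posterior Dirichlet(13, 9/5, 14, 9, 4)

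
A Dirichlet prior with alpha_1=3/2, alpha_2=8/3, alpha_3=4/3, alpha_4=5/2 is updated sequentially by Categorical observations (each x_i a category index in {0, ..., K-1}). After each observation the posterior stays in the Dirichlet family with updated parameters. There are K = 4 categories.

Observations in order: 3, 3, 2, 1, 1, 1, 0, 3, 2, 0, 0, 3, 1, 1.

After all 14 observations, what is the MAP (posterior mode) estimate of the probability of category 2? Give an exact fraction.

obs 1: x=3 → posterior Dirichlet(3/2, 8/3, 4/3, 7/2)
obs 2: x=3 → posterior Dirichlet(3/2, 8/3, 4/3, 9/2)
obs 3: x=2 → posterior Dirichlet(3/2, 8/3, 7/3, 9/2)
obs 4: x=1 → posterior Dirichlet(3/2, 11/3, 7/3, 9/2)
obs 5: x=1 → posterior Dirichlet(3/2, 14/3, 7/3, 9/2)
obs 6: x=1 → posterior Dirichlet(3/2, 17/3, 7/3, 9/2)
obs 7: x=0 → posterior Dirichlet(5/2, 17/3, 7/3, 9/2)
obs 8: x=3 → posterior Dirichlet(5/2, 17/3, 7/3, 11/2)
obs 9: x=2 → posterior Dirichlet(5/2, 17/3, 10/3, 11/2)
obs 10: x=0 → posterior Dirichlet(7/2, 17/3, 10/3, 11/2)
obs 11: x=0 → posterior Dirichlet(9/2, 17/3, 10/3, 11/2)
obs 12: x=3 → posterior Dirichlet(9/2, 17/3, 10/3, 13/2)
obs 13: x=1 → posterior Dirichlet(9/2, 20/3, 10/3, 13/2)
obs 14: x=1 → posterior Dirichlet(9/2, 23/3, 10/3, 13/2)

7/54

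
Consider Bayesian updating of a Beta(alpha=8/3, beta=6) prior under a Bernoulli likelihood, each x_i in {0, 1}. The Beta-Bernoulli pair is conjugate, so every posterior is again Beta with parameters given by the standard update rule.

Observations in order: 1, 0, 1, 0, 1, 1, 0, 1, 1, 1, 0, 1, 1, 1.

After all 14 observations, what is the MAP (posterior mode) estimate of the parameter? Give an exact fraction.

35/62

obs 1: x=1 → posterior Beta(11/3, 6)
obs 2: x=0 → posterior Beta(11/3, 7)
obs 3: x=1 → posterior Beta(14/3, 7)
obs 4: x=0 → posterior Beta(14/3, 8)
obs 5: x=1 → posterior Beta(17/3, 8)
obs 6: x=1 → posterior Beta(20/3, 8)
obs 7: x=0 → posterior Beta(20/3, 9)
obs 8: x=1 → posterior Beta(23/3, 9)
obs 9: x=1 → posterior Beta(26/3, 9)
obs 10: x=1 → posterior Beta(29/3, 9)
obs 11: x=0 → posterior Beta(29/3, 10)
obs 12: x=1 → posterior Beta(32/3, 10)
obs 13: x=1 → posterior Beta(35/3, 10)
obs 14: x=1 → posterior Beta(38/3, 10)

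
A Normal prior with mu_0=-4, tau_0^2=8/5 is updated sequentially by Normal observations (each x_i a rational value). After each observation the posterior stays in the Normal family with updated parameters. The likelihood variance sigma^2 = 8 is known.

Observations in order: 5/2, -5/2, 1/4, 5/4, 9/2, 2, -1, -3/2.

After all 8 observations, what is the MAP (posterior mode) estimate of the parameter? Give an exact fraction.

obs 1: x=5/2 → posterior Normal(-35/12, 4/3)
obs 2: x=-5/2 → posterior Normal(-20/7, 8/7)
obs 3: x=1/4 → posterior Normal(-79/32, 1)
obs 4: x=5/4 → posterior Normal(-37/18, 8/9)
obs 5: x=9/2 → posterior Normal(-7/5, 4/5)
obs 6: x=2 → posterior Normal(-12/11, 8/11)
obs 7: x=-1 → posterior Normal(-13/12, 2/3)
obs 8: x=-3/2 → posterior Normal(-29/26, 8/13)

-29/26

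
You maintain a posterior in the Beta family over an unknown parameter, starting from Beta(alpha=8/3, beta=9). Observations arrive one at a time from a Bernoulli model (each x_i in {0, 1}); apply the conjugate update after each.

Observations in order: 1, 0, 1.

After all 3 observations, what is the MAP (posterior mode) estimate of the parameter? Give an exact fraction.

obs 1: x=1 → posterior Beta(11/3, 9)
obs 2: x=0 → posterior Beta(11/3, 10)
obs 3: x=1 → posterior Beta(14/3, 10)

11/38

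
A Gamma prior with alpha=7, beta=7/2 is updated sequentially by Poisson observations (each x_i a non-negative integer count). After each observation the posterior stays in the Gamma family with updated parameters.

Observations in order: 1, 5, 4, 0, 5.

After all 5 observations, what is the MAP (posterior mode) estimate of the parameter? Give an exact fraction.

42/17

obs 1: x=1 → posterior Gamma(8, 9/2)
obs 2: x=5 → posterior Gamma(13, 11/2)
obs 3: x=4 → posterior Gamma(17, 13/2)
obs 4: x=0 → posterior Gamma(17, 15/2)
obs 5: x=5 → posterior Gamma(22, 17/2)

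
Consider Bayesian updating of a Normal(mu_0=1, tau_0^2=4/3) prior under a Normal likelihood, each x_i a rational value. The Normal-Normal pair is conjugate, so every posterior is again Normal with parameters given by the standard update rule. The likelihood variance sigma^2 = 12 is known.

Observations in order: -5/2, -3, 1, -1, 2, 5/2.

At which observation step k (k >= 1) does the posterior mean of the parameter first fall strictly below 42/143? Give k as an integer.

k = 4

obs 1: x=-5/2 → posterior Normal(13/20, 6/5)
obs 2: x=-3 → posterior Normal(7/22, 12/11)
obs 3: x=1 → posterior Normal(3/8, 1)
obs 4: x=-1 → posterior Normal(7/26, 12/13)
obs 5: x=2 → posterior Normal(11/28, 6/7)
obs 6: x=5/2 → posterior Normal(8/15, 4/5)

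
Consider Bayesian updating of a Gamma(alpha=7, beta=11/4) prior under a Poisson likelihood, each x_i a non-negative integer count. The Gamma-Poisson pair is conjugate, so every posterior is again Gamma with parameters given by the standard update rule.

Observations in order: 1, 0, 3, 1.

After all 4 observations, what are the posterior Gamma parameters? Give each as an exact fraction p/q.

obs 1: x=1 → posterior Gamma(8, 15/4)
obs 2: x=0 → posterior Gamma(8, 19/4)
obs 3: x=3 → posterior Gamma(11, 23/4)
obs 4: x=1 → posterior Gamma(12, 27/4)

alpha=12, beta=27/4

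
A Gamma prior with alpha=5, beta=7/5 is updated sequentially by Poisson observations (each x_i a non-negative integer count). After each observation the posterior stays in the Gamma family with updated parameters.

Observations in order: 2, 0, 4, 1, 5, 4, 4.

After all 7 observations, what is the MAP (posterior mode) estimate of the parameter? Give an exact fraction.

20/7

obs 1: x=2 → posterior Gamma(7, 12/5)
obs 2: x=0 → posterior Gamma(7, 17/5)
obs 3: x=4 → posterior Gamma(11, 22/5)
obs 4: x=1 → posterior Gamma(12, 27/5)
obs 5: x=5 → posterior Gamma(17, 32/5)
obs 6: x=4 → posterior Gamma(21, 37/5)
obs 7: x=4 → posterior Gamma(25, 42/5)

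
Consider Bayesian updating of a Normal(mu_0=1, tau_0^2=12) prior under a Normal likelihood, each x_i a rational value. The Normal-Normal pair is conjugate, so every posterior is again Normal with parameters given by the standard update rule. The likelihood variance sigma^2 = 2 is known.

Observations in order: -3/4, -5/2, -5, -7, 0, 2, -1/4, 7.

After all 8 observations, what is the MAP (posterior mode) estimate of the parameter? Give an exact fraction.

-38/49

obs 1: x=-3/4 → posterior Normal(-1/2, 12/7)
obs 2: x=-5/2 → posterior Normal(-37/26, 12/13)
obs 3: x=-5 → posterior Normal(-97/38, 12/19)
obs 4: x=-7 → posterior Normal(-181/50, 12/25)
obs 5: x=0 → posterior Normal(-181/62, 12/31)
obs 6: x=2 → posterior Normal(-157/74, 12/37)
obs 7: x=-1/4 → posterior Normal(-80/43, 12/43)
obs 8: x=7 → posterior Normal(-38/49, 12/49)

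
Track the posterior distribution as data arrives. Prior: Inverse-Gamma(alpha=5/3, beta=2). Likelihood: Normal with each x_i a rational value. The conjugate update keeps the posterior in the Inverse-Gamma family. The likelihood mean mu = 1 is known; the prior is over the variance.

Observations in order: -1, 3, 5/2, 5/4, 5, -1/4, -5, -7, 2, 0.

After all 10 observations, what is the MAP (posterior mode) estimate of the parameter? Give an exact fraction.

obs 1: x=-1 → posterior Inverse-Gamma(13/6, 4)
obs 2: x=3 → posterior Inverse-Gamma(8/3, 6)
obs 3: x=5/2 → posterior Inverse-Gamma(19/6, 57/8)
obs 4: x=5/4 → posterior Inverse-Gamma(11/3, 229/32)
obs 5: x=5 → posterior Inverse-Gamma(25/6, 485/32)
obs 6: x=-1/4 → posterior Inverse-Gamma(14/3, 255/16)
obs 7: x=-5 → posterior Inverse-Gamma(31/6, 543/16)
obs 8: x=-7 → posterior Inverse-Gamma(17/3, 1055/16)
obs 9: x=2 → posterior Inverse-Gamma(37/6, 1063/16)
obs 10: x=0 → posterior Inverse-Gamma(20/3, 1071/16)

3213/368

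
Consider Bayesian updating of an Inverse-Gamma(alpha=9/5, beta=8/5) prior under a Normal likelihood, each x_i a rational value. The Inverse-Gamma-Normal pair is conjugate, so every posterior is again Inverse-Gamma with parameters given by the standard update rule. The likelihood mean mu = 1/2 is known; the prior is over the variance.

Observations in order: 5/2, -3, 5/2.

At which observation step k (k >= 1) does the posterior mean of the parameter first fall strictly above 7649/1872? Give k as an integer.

k = 2

obs 1: x=5/2 → posterior Inverse-Gamma(23/10, 18/5)
obs 2: x=-3 → posterior Inverse-Gamma(14/5, 389/40)
obs 3: x=5/2 → posterior Inverse-Gamma(33/10, 469/40)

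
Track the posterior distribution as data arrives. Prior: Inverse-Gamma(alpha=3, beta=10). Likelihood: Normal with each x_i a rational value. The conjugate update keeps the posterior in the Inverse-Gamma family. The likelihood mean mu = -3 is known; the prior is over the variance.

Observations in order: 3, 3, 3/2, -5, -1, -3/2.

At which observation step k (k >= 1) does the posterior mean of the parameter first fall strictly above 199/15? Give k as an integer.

obs 1: x=3 → posterior Inverse-Gamma(7/2, 28)
obs 2: x=3 → posterior Inverse-Gamma(4, 46)
obs 3: x=3/2 → posterior Inverse-Gamma(9/2, 449/8)
obs 4: x=-5 → posterior Inverse-Gamma(5, 465/8)
obs 5: x=-1 → posterior Inverse-Gamma(11/2, 481/8)
obs 6: x=-3/2 → posterior Inverse-Gamma(6, 245/4)

k = 2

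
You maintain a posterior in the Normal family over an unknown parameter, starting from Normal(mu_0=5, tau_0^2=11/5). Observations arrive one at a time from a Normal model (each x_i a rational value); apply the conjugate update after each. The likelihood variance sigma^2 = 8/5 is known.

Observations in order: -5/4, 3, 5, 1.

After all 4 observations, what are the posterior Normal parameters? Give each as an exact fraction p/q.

mu_0=501/208, tau_0^2=22/65

obs 1: x=-5/4 → posterior Normal(105/76, 88/95)
obs 2: x=3 → posterior Normal(79/40, 44/75)
obs 3: x=5 → posterior Normal(457/164, 88/205)
obs 4: x=1 → posterior Normal(501/208, 22/65)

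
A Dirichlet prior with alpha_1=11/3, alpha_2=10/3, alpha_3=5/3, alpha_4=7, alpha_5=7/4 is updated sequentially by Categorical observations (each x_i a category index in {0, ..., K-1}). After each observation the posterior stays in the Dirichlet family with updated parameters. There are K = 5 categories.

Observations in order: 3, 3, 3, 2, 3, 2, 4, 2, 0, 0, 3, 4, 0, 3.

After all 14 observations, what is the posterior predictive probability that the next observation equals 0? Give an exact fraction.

obs 1: x=3 → posterior Dirichlet(11/3, 10/3, 5/3, 8, 7/4)
obs 2: x=3 → posterior Dirichlet(11/3, 10/3, 5/3, 9, 7/4)
obs 3: x=3 → posterior Dirichlet(11/3, 10/3, 5/3, 10, 7/4)
obs 4: x=2 → posterior Dirichlet(11/3, 10/3, 8/3, 10, 7/4)
obs 5: x=3 → posterior Dirichlet(11/3, 10/3, 8/3, 11, 7/4)
obs 6: x=2 → posterior Dirichlet(11/3, 10/3, 11/3, 11, 7/4)
obs 7: x=4 → posterior Dirichlet(11/3, 10/3, 11/3, 11, 11/4)
obs 8: x=2 → posterior Dirichlet(11/3, 10/3, 14/3, 11, 11/4)
obs 9: x=0 → posterior Dirichlet(14/3, 10/3, 14/3, 11, 11/4)
obs 10: x=0 → posterior Dirichlet(17/3, 10/3, 14/3, 11, 11/4)
obs 11: x=3 → posterior Dirichlet(17/3, 10/3, 14/3, 12, 11/4)
obs 12: x=4 → posterior Dirichlet(17/3, 10/3, 14/3, 12, 15/4)
obs 13: x=0 → posterior Dirichlet(20/3, 10/3, 14/3, 12, 15/4)
obs 14: x=3 → posterior Dirichlet(20/3, 10/3, 14/3, 13, 15/4)

80/377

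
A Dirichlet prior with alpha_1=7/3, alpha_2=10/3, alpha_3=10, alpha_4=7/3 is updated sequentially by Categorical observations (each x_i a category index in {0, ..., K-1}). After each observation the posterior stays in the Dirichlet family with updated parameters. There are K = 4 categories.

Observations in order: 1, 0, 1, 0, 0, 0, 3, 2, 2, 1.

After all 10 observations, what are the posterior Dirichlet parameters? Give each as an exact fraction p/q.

alpha_1=19/3, alpha_2=19/3, alpha_3=12, alpha_4=10/3

obs 1: x=1 → posterior Dirichlet(7/3, 13/3, 10, 7/3)
obs 2: x=0 → posterior Dirichlet(10/3, 13/3, 10, 7/3)
obs 3: x=1 → posterior Dirichlet(10/3, 16/3, 10, 7/3)
obs 4: x=0 → posterior Dirichlet(13/3, 16/3, 10, 7/3)
obs 5: x=0 → posterior Dirichlet(16/3, 16/3, 10, 7/3)
obs 6: x=0 → posterior Dirichlet(19/3, 16/3, 10, 7/3)
obs 7: x=3 → posterior Dirichlet(19/3, 16/3, 10, 10/3)
obs 8: x=2 → posterior Dirichlet(19/3, 16/3, 11, 10/3)
obs 9: x=2 → posterior Dirichlet(19/3, 16/3, 12, 10/3)
obs 10: x=1 → posterior Dirichlet(19/3, 19/3, 12, 10/3)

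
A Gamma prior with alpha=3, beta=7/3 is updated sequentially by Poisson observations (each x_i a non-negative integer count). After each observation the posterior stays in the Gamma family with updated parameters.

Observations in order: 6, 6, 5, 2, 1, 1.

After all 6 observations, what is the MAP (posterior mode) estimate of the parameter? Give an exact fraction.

69/25

obs 1: x=6 → posterior Gamma(9, 10/3)
obs 2: x=6 → posterior Gamma(15, 13/3)
obs 3: x=5 → posterior Gamma(20, 16/3)
obs 4: x=2 → posterior Gamma(22, 19/3)
obs 5: x=1 → posterior Gamma(23, 22/3)
obs 6: x=1 → posterior Gamma(24, 25/3)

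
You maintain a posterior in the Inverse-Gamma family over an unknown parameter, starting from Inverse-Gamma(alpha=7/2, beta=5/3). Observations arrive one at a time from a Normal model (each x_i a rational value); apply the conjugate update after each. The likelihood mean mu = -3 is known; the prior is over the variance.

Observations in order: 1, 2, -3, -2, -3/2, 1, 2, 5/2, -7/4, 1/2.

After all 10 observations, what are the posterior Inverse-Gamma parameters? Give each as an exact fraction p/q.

obs 1: x=1 → posterior Inverse-Gamma(4, 29/3)
obs 2: x=2 → posterior Inverse-Gamma(9/2, 133/6)
obs 3: x=-3 → posterior Inverse-Gamma(5, 133/6)
obs 4: x=-2 → posterior Inverse-Gamma(11/2, 68/3)
obs 5: x=-3/2 → posterior Inverse-Gamma(6, 571/24)
obs 6: x=1 → posterior Inverse-Gamma(13/2, 763/24)
obs 7: x=2 → posterior Inverse-Gamma(7, 1063/24)
obs 8: x=5/2 → posterior Inverse-Gamma(15/2, 713/12)
obs 9: x=-7/4 → posterior Inverse-Gamma(8, 5779/96)
obs 10: x=1/2 → posterior Inverse-Gamma(17/2, 6367/96)

alpha=17/2, beta=6367/96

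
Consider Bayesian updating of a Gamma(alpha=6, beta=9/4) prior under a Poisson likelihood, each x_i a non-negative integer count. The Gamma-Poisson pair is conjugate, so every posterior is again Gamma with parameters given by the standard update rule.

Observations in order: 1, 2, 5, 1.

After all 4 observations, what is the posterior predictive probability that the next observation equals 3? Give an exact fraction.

obs 1: x=1 → posterior Gamma(7, 13/4)
obs 2: x=2 → posterior Gamma(9, 17/4)
obs 3: x=5 → posterior Gamma(14, 21/4)
obs 4: x=1 → posterior Gamma(15, 25/4)

40531158447265625000000000/210457284365172120330305161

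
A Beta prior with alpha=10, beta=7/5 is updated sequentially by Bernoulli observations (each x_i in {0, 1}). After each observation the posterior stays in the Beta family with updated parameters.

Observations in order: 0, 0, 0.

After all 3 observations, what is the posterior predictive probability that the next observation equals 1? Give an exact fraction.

25/36

obs 1: x=0 → posterior Beta(10, 12/5)
obs 2: x=0 → posterior Beta(10, 17/5)
obs 3: x=0 → posterior Beta(10, 22/5)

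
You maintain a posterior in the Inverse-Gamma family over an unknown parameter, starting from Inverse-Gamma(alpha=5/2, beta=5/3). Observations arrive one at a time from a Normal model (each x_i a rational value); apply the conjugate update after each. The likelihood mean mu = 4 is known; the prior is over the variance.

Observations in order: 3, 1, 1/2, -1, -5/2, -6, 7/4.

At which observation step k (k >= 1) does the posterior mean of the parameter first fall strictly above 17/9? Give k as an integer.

k = 2

obs 1: x=3 → posterior Inverse-Gamma(3, 13/6)
obs 2: x=1 → posterior Inverse-Gamma(7/2, 20/3)
obs 3: x=1/2 → posterior Inverse-Gamma(4, 307/24)
obs 4: x=-1 → posterior Inverse-Gamma(9/2, 607/24)
obs 5: x=-5/2 → posterior Inverse-Gamma(5, 557/12)
obs 6: x=-6 → posterior Inverse-Gamma(11/2, 1157/12)
obs 7: x=7/4 → posterior Inverse-Gamma(6, 9499/96)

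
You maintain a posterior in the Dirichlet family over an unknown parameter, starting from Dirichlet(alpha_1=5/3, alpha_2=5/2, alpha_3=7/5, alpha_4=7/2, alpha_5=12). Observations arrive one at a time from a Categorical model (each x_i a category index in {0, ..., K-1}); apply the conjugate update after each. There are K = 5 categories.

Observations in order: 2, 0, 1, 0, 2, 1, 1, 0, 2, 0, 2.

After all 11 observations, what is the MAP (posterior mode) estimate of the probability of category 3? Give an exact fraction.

75/812

obs 1: x=2 → posterior Dirichlet(5/3, 5/2, 12/5, 7/2, 12)
obs 2: x=0 → posterior Dirichlet(8/3, 5/2, 12/5, 7/2, 12)
obs 3: x=1 → posterior Dirichlet(8/3, 7/2, 12/5, 7/2, 12)
obs 4: x=0 → posterior Dirichlet(11/3, 7/2, 12/5, 7/2, 12)
obs 5: x=2 → posterior Dirichlet(11/3, 7/2, 17/5, 7/2, 12)
obs 6: x=1 → posterior Dirichlet(11/3, 9/2, 17/5, 7/2, 12)
obs 7: x=1 → posterior Dirichlet(11/3, 11/2, 17/5, 7/2, 12)
obs 8: x=0 → posterior Dirichlet(14/3, 11/2, 17/5, 7/2, 12)
obs 9: x=2 → posterior Dirichlet(14/3, 11/2, 22/5, 7/2, 12)
obs 10: x=0 → posterior Dirichlet(17/3, 11/2, 22/5, 7/2, 12)
obs 11: x=2 → posterior Dirichlet(17/3, 11/2, 27/5, 7/2, 12)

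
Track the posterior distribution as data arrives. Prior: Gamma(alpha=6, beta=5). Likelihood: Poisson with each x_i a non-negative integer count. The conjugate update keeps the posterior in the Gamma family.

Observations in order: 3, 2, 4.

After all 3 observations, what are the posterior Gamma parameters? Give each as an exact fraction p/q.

obs 1: x=3 → posterior Gamma(9, 6)
obs 2: x=2 → posterior Gamma(11, 7)
obs 3: x=4 → posterior Gamma(15, 8)

alpha=15, beta=8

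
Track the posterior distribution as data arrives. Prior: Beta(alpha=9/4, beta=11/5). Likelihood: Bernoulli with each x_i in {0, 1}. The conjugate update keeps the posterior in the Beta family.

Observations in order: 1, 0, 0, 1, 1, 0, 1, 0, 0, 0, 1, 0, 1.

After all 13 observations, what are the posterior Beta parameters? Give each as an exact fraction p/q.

obs 1: x=1 → posterior Beta(13/4, 11/5)
obs 2: x=0 → posterior Beta(13/4, 16/5)
obs 3: x=0 → posterior Beta(13/4, 21/5)
obs 4: x=1 → posterior Beta(17/4, 21/5)
obs 5: x=1 → posterior Beta(21/4, 21/5)
obs 6: x=0 → posterior Beta(21/4, 26/5)
obs 7: x=1 → posterior Beta(25/4, 26/5)
obs 8: x=0 → posterior Beta(25/4, 31/5)
obs 9: x=0 → posterior Beta(25/4, 36/5)
obs 10: x=0 → posterior Beta(25/4, 41/5)
obs 11: x=1 → posterior Beta(29/4, 41/5)
obs 12: x=0 → posterior Beta(29/4, 46/5)
obs 13: x=1 → posterior Beta(33/4, 46/5)

alpha=33/4, beta=46/5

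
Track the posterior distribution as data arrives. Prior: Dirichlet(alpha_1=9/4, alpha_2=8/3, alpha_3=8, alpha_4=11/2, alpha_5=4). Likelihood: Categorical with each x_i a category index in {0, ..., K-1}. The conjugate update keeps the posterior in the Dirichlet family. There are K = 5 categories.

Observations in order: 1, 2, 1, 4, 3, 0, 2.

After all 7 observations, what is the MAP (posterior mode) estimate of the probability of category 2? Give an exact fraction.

obs 1: x=1 → posterior Dirichlet(9/4, 11/3, 8, 11/2, 4)
obs 2: x=2 → posterior Dirichlet(9/4, 11/3, 9, 11/2, 4)
obs 3: x=1 → posterior Dirichlet(9/4, 14/3, 9, 11/2, 4)
obs 4: x=4 → posterior Dirichlet(9/4, 14/3, 9, 11/2, 5)
obs 5: x=3 → posterior Dirichlet(9/4, 14/3, 9, 13/2, 5)
obs 6: x=0 → posterior Dirichlet(13/4, 14/3, 9, 13/2, 5)
obs 7: x=2 → posterior Dirichlet(13/4, 14/3, 10, 13/2, 5)

108/293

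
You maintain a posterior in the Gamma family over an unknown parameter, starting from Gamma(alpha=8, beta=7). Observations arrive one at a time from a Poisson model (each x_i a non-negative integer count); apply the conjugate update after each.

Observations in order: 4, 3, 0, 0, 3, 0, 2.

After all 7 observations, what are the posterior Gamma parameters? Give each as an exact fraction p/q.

obs 1: x=4 → posterior Gamma(12, 8)
obs 2: x=3 → posterior Gamma(15, 9)
obs 3: x=0 → posterior Gamma(15, 10)
obs 4: x=0 → posterior Gamma(15, 11)
obs 5: x=3 → posterior Gamma(18, 12)
obs 6: x=0 → posterior Gamma(18, 13)
obs 7: x=2 → posterior Gamma(20, 14)

alpha=20, beta=14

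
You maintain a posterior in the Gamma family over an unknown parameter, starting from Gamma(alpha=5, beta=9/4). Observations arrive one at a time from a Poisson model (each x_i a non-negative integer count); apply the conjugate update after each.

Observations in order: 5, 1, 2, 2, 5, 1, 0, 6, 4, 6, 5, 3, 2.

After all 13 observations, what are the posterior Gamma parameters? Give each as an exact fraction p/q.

obs 1: x=5 → posterior Gamma(10, 13/4)
obs 2: x=1 → posterior Gamma(11, 17/4)
obs 3: x=2 → posterior Gamma(13, 21/4)
obs 4: x=2 → posterior Gamma(15, 25/4)
obs 5: x=5 → posterior Gamma(20, 29/4)
obs 6: x=1 → posterior Gamma(21, 33/4)
obs 7: x=0 → posterior Gamma(21, 37/4)
obs 8: x=6 → posterior Gamma(27, 41/4)
obs 9: x=4 → posterior Gamma(31, 45/4)
obs 10: x=6 → posterior Gamma(37, 49/4)
obs 11: x=5 → posterior Gamma(42, 53/4)
obs 12: x=3 → posterior Gamma(45, 57/4)
obs 13: x=2 → posterior Gamma(47, 61/4)

alpha=47, beta=61/4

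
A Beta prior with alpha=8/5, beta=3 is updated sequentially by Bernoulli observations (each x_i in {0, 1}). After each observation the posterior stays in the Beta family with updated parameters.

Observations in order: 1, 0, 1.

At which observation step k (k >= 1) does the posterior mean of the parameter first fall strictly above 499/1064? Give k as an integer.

obs 1: x=1 → posterior Beta(13/5, 3)
obs 2: x=0 → posterior Beta(13/5, 4)
obs 3: x=1 → posterior Beta(18/5, 4)

k = 3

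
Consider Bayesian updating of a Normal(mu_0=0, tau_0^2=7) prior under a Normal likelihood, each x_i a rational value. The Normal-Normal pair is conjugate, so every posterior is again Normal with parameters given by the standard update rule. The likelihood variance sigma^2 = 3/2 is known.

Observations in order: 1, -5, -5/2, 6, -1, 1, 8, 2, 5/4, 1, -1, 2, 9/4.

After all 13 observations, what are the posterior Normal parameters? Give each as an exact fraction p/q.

mu_0=42/37, tau_0^2=21/185

obs 1: x=1 → posterior Normal(14/17, 21/17)
obs 2: x=-5 → posterior Normal(-56/31, 21/31)
obs 3: x=-5/2 → posterior Normal(-91/45, 7/15)
obs 4: x=6 → posterior Normal(-7/59, 21/59)
obs 5: x=-1 → posterior Normal(-21/73, 21/73)
obs 6: x=1 → posterior Normal(-7/87, 7/29)
obs 7: x=8 → posterior Normal(105/101, 21/101)
obs 8: x=2 → posterior Normal(133/115, 21/115)
obs 9: x=5/4 → posterior Normal(7/6, 7/43)
obs 10: x=1 → posterior Normal(329/286, 21/143)
obs 11: x=-1 → posterior Normal(301/314, 21/157)
obs 12: x=2 → posterior Normal(119/114, 7/57)
obs 13: x=9/4 → posterior Normal(42/37, 21/185)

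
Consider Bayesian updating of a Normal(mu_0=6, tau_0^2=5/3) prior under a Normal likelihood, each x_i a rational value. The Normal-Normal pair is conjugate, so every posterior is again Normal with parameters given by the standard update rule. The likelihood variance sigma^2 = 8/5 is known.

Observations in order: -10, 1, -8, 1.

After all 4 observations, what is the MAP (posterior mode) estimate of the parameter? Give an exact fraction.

-64/31

obs 1: x=-10 → posterior Normal(-106/49, 40/49)
obs 2: x=1 → posterior Normal(-81/74, 20/37)
obs 3: x=-8 → posterior Normal(-281/99, 40/99)
obs 4: x=1 → posterior Normal(-64/31, 10/31)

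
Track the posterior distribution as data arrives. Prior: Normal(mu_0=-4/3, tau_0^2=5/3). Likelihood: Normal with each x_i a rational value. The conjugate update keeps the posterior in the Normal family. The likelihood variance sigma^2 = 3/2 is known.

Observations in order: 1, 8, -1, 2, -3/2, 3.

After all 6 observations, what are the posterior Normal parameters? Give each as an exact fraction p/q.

mu_0=103/69, tau_0^2=5/23

obs 1: x=1 → posterior Normal(-2/19, 15/19)
obs 2: x=8 → posterior Normal(78/29, 15/29)
obs 3: x=-1 → posterior Normal(68/39, 5/13)
obs 4: x=2 → posterior Normal(88/49, 15/49)
obs 5: x=-3/2 → posterior Normal(73/59, 15/59)
obs 6: x=3 → posterior Normal(103/69, 5/23)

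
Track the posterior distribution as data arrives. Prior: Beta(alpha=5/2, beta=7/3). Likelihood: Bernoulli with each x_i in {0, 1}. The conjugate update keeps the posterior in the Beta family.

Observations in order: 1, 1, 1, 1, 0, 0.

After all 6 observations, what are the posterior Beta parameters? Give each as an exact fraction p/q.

alpha=13/2, beta=13/3

obs 1: x=1 → posterior Beta(7/2, 7/3)
obs 2: x=1 → posterior Beta(9/2, 7/3)
obs 3: x=1 → posterior Beta(11/2, 7/3)
obs 4: x=1 → posterior Beta(13/2, 7/3)
obs 5: x=0 → posterior Beta(13/2, 10/3)
obs 6: x=0 → posterior Beta(13/2, 13/3)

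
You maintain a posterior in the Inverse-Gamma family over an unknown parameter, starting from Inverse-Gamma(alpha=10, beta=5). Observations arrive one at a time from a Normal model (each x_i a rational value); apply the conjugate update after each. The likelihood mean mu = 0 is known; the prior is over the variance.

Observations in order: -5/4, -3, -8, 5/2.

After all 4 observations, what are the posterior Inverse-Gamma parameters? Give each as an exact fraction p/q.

alpha=12, beta=1453/32

obs 1: x=-5/4 → posterior Inverse-Gamma(21/2, 185/32)
obs 2: x=-3 → posterior Inverse-Gamma(11, 329/32)
obs 3: x=-8 → posterior Inverse-Gamma(23/2, 1353/32)
obs 4: x=5/2 → posterior Inverse-Gamma(12, 1453/32)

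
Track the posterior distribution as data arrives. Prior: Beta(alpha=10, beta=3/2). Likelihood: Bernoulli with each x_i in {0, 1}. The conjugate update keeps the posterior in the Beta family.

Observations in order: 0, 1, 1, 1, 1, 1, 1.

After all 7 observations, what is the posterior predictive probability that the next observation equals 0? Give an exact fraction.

obs 1: x=0 → posterior Beta(10, 5/2)
obs 2: x=1 → posterior Beta(11, 5/2)
obs 3: x=1 → posterior Beta(12, 5/2)
obs 4: x=1 → posterior Beta(13, 5/2)
obs 5: x=1 → posterior Beta(14, 5/2)
obs 6: x=1 → posterior Beta(15, 5/2)
obs 7: x=1 → posterior Beta(16, 5/2)

5/37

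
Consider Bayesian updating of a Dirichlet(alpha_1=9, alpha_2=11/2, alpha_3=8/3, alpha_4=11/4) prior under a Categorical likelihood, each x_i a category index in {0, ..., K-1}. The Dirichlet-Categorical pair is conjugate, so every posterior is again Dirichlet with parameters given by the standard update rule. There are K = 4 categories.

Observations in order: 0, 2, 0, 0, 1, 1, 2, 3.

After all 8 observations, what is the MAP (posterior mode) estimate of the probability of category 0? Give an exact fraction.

132/287

obs 1: x=0 → posterior Dirichlet(10, 11/2, 8/3, 11/4)
obs 2: x=2 → posterior Dirichlet(10, 11/2, 11/3, 11/4)
obs 3: x=0 → posterior Dirichlet(11, 11/2, 11/3, 11/4)
obs 4: x=0 → posterior Dirichlet(12, 11/2, 11/3, 11/4)
obs 5: x=1 → posterior Dirichlet(12, 13/2, 11/3, 11/4)
obs 6: x=1 → posterior Dirichlet(12, 15/2, 11/3, 11/4)
obs 7: x=2 → posterior Dirichlet(12, 15/2, 14/3, 11/4)
obs 8: x=3 → posterior Dirichlet(12, 15/2, 14/3, 15/4)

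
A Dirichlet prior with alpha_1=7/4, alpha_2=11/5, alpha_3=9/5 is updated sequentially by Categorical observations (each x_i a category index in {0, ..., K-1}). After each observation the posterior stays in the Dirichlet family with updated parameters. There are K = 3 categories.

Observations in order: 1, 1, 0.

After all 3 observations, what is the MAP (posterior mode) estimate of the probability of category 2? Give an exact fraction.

16/115

obs 1: x=1 → posterior Dirichlet(7/4, 16/5, 9/5)
obs 2: x=1 → posterior Dirichlet(7/4, 21/5, 9/5)
obs 3: x=0 → posterior Dirichlet(11/4, 21/5, 9/5)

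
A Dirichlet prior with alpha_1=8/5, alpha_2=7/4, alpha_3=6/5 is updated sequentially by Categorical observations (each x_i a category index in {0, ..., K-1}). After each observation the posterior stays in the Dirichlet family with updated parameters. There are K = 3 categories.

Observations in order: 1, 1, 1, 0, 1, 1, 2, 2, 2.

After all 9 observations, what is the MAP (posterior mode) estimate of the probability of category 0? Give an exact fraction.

32/211

obs 1: x=1 → posterior Dirichlet(8/5, 11/4, 6/5)
obs 2: x=1 → posterior Dirichlet(8/5, 15/4, 6/5)
obs 3: x=1 → posterior Dirichlet(8/5, 19/4, 6/5)
obs 4: x=0 → posterior Dirichlet(13/5, 19/4, 6/5)
obs 5: x=1 → posterior Dirichlet(13/5, 23/4, 6/5)
obs 6: x=1 → posterior Dirichlet(13/5, 27/4, 6/5)
obs 7: x=2 → posterior Dirichlet(13/5, 27/4, 11/5)
obs 8: x=2 → posterior Dirichlet(13/5, 27/4, 16/5)
obs 9: x=2 → posterior Dirichlet(13/5, 27/4, 21/5)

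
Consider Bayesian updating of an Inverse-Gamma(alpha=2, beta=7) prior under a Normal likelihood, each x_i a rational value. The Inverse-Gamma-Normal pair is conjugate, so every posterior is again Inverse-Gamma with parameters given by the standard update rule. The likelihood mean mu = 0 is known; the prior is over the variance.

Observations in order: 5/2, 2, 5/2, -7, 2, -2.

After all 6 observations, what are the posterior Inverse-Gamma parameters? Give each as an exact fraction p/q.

alpha=5, beta=175/4

obs 1: x=5/2 → posterior Inverse-Gamma(5/2, 81/8)
obs 2: x=2 → posterior Inverse-Gamma(3, 97/8)
obs 3: x=5/2 → posterior Inverse-Gamma(7/2, 61/4)
obs 4: x=-7 → posterior Inverse-Gamma(4, 159/4)
obs 5: x=2 → posterior Inverse-Gamma(9/2, 167/4)
obs 6: x=-2 → posterior Inverse-Gamma(5, 175/4)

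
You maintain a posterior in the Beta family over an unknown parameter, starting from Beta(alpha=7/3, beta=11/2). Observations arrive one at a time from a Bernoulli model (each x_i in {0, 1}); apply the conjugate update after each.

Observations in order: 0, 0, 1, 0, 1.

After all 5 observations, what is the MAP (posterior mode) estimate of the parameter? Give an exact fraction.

obs 1: x=0 → posterior Beta(7/3, 13/2)
obs 2: x=0 → posterior Beta(7/3, 15/2)
obs 3: x=1 → posterior Beta(10/3, 15/2)
obs 4: x=0 → posterior Beta(10/3, 17/2)
obs 5: x=1 → posterior Beta(13/3, 17/2)

4/13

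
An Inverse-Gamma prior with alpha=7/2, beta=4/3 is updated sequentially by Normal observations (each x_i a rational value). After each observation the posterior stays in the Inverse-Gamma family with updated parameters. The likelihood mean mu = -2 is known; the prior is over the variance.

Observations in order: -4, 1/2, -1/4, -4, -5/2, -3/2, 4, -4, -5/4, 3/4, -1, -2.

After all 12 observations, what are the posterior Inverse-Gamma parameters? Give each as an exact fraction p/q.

obs 1: x=-4 → posterior Inverse-Gamma(4, 10/3)
obs 2: x=1/2 → posterior Inverse-Gamma(9/2, 155/24)
obs 3: x=-1/4 → posterior Inverse-Gamma(5, 767/96)
obs 4: x=-4 → posterior Inverse-Gamma(11/2, 959/96)
obs 5: x=-5/2 → posterior Inverse-Gamma(6, 971/96)
obs 6: x=-3/2 → posterior Inverse-Gamma(13/2, 983/96)
obs 7: x=4 → posterior Inverse-Gamma(7, 2711/96)
obs 8: x=-4 → posterior Inverse-Gamma(15/2, 2903/96)
obs 9: x=-5/4 → posterior Inverse-Gamma(8, 1465/48)
obs 10: x=3/4 → posterior Inverse-Gamma(17/2, 3293/96)
obs 11: x=-1 → posterior Inverse-Gamma(9, 3341/96)
obs 12: x=-2 → posterior Inverse-Gamma(19/2, 3341/96)

alpha=19/2, beta=3341/96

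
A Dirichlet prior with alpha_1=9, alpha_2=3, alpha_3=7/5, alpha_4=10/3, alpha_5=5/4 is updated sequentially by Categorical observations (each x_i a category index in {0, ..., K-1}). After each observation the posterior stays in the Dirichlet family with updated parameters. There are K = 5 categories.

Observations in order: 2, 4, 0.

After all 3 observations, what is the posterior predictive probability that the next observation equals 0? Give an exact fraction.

obs 1: x=2 → posterior Dirichlet(9, 3, 12/5, 10/3, 5/4)
obs 2: x=4 → posterior Dirichlet(9, 3, 12/5, 10/3, 9/4)
obs 3: x=0 → posterior Dirichlet(10, 3, 12/5, 10/3, 9/4)

600/1259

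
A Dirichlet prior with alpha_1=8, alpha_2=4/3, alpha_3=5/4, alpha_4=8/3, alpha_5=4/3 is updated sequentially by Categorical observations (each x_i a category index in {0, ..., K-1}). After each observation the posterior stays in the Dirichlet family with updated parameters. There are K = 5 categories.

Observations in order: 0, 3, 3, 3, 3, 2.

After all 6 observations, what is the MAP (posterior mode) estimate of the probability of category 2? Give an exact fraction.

15/187

obs 1: x=0 → posterior Dirichlet(9, 4/3, 5/4, 8/3, 4/3)
obs 2: x=3 → posterior Dirichlet(9, 4/3, 5/4, 11/3, 4/3)
obs 3: x=3 → posterior Dirichlet(9, 4/3, 5/4, 14/3, 4/3)
obs 4: x=3 → posterior Dirichlet(9, 4/3, 5/4, 17/3, 4/3)
obs 5: x=3 → posterior Dirichlet(9, 4/3, 5/4, 20/3, 4/3)
obs 6: x=2 → posterior Dirichlet(9, 4/3, 9/4, 20/3, 4/3)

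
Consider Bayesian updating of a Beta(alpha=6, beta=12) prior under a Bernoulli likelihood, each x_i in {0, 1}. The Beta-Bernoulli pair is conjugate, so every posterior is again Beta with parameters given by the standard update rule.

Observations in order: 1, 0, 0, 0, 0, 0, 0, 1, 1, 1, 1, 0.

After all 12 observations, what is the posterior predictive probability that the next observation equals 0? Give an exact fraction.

19/30

obs 1: x=1 → posterior Beta(7, 12)
obs 2: x=0 → posterior Beta(7, 13)
obs 3: x=0 → posterior Beta(7, 14)
obs 4: x=0 → posterior Beta(7, 15)
obs 5: x=0 → posterior Beta(7, 16)
obs 6: x=0 → posterior Beta(7, 17)
obs 7: x=0 → posterior Beta(7, 18)
obs 8: x=1 → posterior Beta(8, 18)
obs 9: x=1 → posterior Beta(9, 18)
obs 10: x=1 → posterior Beta(10, 18)
obs 11: x=1 → posterior Beta(11, 18)
obs 12: x=0 → posterior Beta(11, 19)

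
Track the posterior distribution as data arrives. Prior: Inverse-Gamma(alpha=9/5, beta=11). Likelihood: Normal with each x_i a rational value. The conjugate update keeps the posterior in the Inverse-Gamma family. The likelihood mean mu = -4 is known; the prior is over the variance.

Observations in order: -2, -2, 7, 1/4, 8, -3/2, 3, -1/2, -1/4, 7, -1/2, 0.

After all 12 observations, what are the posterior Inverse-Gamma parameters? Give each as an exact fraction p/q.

obs 1: x=-2 → posterior Inverse-Gamma(23/10, 13)
obs 2: x=-2 → posterior Inverse-Gamma(14/5, 15)
obs 3: x=7 → posterior Inverse-Gamma(33/10, 151/2)
obs 4: x=1/4 → posterior Inverse-Gamma(19/5, 2705/32)
obs 5: x=8 → posterior Inverse-Gamma(43/10, 5009/32)
obs 6: x=-3/2 → posterior Inverse-Gamma(24/5, 5109/32)
obs 7: x=3 → posterior Inverse-Gamma(53/10, 5893/32)
obs 8: x=-1/2 → posterior Inverse-Gamma(29/5, 6089/32)
obs 9: x=-1/4 → posterior Inverse-Gamma(63/10, 3157/16)
obs 10: x=7 → posterior Inverse-Gamma(34/5, 4125/16)
obs 11: x=-1/2 → posterior Inverse-Gamma(73/10, 4223/16)
obs 12: x=0 → posterior Inverse-Gamma(39/5, 4351/16)

alpha=39/5, beta=4351/16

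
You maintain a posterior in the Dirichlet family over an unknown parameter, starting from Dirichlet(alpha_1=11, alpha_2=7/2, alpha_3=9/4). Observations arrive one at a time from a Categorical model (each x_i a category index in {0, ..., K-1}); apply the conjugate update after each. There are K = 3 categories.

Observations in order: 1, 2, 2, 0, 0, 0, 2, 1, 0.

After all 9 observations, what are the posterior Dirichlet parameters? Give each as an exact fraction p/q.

alpha_1=15, alpha_2=11/2, alpha_3=21/4

obs 1: x=1 → posterior Dirichlet(11, 9/2, 9/4)
obs 2: x=2 → posterior Dirichlet(11, 9/2, 13/4)
obs 3: x=2 → posterior Dirichlet(11, 9/2, 17/4)
obs 4: x=0 → posterior Dirichlet(12, 9/2, 17/4)
obs 5: x=0 → posterior Dirichlet(13, 9/2, 17/4)
obs 6: x=0 → posterior Dirichlet(14, 9/2, 17/4)
obs 7: x=2 → posterior Dirichlet(14, 9/2, 21/4)
obs 8: x=1 → posterior Dirichlet(14, 11/2, 21/4)
obs 9: x=0 → posterior Dirichlet(15, 11/2, 21/4)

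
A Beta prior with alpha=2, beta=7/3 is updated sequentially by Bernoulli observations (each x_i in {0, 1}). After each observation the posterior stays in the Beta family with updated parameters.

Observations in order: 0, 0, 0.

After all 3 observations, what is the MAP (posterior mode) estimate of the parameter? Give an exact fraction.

obs 1: x=0 → posterior Beta(2, 10/3)
obs 2: x=0 → posterior Beta(2, 13/3)
obs 3: x=0 → posterior Beta(2, 16/3)

3/16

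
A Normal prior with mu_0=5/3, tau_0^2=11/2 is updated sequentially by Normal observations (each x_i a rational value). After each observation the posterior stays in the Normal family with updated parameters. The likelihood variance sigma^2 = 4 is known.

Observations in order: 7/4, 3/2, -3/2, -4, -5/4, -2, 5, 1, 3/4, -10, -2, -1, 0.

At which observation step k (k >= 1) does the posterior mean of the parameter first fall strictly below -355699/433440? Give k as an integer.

k = 12

obs 1: x=7/4 → posterior Normal(391/228, 44/19)
obs 2: x=3/2 → posterior Normal(589/360, 22/15)
obs 3: x=-3/2 → posterior Normal(391/492, 44/41)
obs 4: x=-4 → posterior Normal(-137/624, 11/13)
obs 5: x=-5/4 → posterior Normal(-151/378, 44/63)
obs 6: x=-2 → posterior Normal(-283/444, 22/37)
obs 7: x=5 → posterior Normal(47/510, 44/85)
obs 8: x=1 → posterior Normal(113/576, 11/24)
obs 9: x=3/4 → posterior Normal(325/1284, 44/107)
obs 10: x=-10 → posterior Normal(-995/1416, 22/59)
obs 11: x=-2 → posterior Normal(-1259/1548, 44/129)
obs 12: x=-1 → posterior Normal(-1391/1680, 11/35)
obs 13: x=0 → posterior Normal(-1391/1812, 44/151)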